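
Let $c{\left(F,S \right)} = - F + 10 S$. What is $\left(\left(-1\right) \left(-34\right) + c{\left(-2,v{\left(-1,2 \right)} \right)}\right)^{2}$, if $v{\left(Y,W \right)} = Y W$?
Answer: $256$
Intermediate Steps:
$v{\left(Y,W \right)} = W Y$
$\left(\left(-1\right) \left(-34\right) + c{\left(-2,v{\left(-1,2 \right)} \right)}\right)^{2} = \left(\left(-1\right) \left(-34\right) + \left(\left(-1\right) \left(-2\right) + 10 \cdot 2 \left(-1\right)\right)\right)^{2} = \left(34 + \left(2 + 10 \left(-2\right)\right)\right)^{2} = \left(34 + \left(2 - 20\right)\right)^{2} = \left(34 - 18\right)^{2} = 16^{2} = 256$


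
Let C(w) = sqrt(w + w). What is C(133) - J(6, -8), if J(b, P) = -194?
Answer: 194 + sqrt(266) ≈ 210.31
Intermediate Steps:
C(w) = sqrt(2)*sqrt(w) (C(w) = sqrt(2*w) = sqrt(2)*sqrt(w))
C(133) - J(6, -8) = sqrt(2)*sqrt(133) - 1*(-194) = sqrt(266) + 194 = 194 + sqrt(266)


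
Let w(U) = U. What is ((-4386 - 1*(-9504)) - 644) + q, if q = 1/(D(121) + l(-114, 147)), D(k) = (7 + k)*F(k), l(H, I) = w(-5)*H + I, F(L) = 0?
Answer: 3207859/717 ≈ 4474.0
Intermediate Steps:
l(H, I) = I - 5*H (l(H, I) = -5*H + I = I - 5*H)
D(k) = 0 (D(k) = (7 + k)*0 = 0)
q = 1/717 (q = 1/(0 + (147 - 5*(-114))) = 1/(0 + (147 + 570)) = 1/(0 + 717) = 1/717 ≈ 0.0013947)
((-4386 - 1*(-9504)) - 644) + q = ((-4386 - 1*(-9504)) - 644) + 1/717 = ((-4386 + 9504) - 644) + 1/717 = (5118 - 644) + 1/717 = 4474 + 1/717 = 3207859/717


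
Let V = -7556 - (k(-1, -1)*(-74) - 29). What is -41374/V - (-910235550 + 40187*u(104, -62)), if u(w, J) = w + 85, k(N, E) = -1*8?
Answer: 7328535882007/8119 ≈ 9.0264e+8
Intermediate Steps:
k(N, E) = -8
V = -8119 (V = -7556 - (-8*(-74) - 29) = -7556 - (592 - 29) = -7556 - 1*563 = -7556 - 563 = -8119)
u(w, J) = 85 + w
-41374/V - (-910235550 + 40187*u(104, -62)) = -41374/(-8119) - 40187/(1/(50*(-453) + (85 + 104))) = -41374*(-1/8119) - 40187/(1/(-22650 + 189)) = 41374/8119 - 40187/(1/(-22461)) = 41374/8119 - 40187/(-1/22461) = 41374/8119 - 40187*(-22461) = 41374/8119 + 902640207 = 7328535882007/8119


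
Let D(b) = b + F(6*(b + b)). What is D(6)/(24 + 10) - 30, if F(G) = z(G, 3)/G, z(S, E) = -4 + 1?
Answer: -24337/816 ≈ -29.825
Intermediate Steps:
z(S, E) = -3
F(G) = -3/G
D(b) = b - 1/(4*b) (D(b) = b - 3*1/(6*(b + b)) = b - 3*1/(12*b) = b - 1/(4*b))
D(6)/(24 + 10) - 30 = (6 - 1/4/6)/(24 + 10) - 30 = (6 - 1/4*1/6)/34 - 30 = (6 - 1/24)*(1/34) - 30 = (143/24)*(1/34) - 30 = 143/816 - 30 = -24337/816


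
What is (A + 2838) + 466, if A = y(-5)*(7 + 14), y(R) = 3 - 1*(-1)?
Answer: 3388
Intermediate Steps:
y(R) = 4 (y(R) = 3 + 1 = 4)
A = 84 (A = 4*(7 + 14) = 4*21 = 84)
(A + 2838) + 466 = (84 + 2838) + 466 = 2922 + 466 = 3388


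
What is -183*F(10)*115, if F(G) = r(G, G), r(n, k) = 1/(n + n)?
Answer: -4209/4 ≈ -1052.3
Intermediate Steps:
r(n, k) = 1/(2*n)
F(G) = 1/(2*G)
-183*F(10)*115 = -183/(2*10)*115 = -183*1/20*115 = -183/20*115 = -4209/4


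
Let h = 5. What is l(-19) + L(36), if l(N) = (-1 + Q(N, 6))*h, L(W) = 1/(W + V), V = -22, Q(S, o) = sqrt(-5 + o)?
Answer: 1/14 ≈ 0.071429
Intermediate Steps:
L(W) = 1/(-22 + W) (L(W) = 1/(W - 22) = 1/(-22 + W))
l(N) = 0 (l(N) = (-1 + sqrt(-5 + 6))*5 = (-1 + sqrt(1))*5 = (-1 + 1)*5 = 0*5 = 0)
l(-19) + L(36) = 0 + 1/(-22 + 36) = 0 + 1/14 = 1/14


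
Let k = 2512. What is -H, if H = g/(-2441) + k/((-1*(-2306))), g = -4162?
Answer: -7864682/2814473 ≈ -2.7944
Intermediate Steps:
H = 7864682/2814473 (H = -4162/(-2441) + 2512/((-1*(-2306))) = -4162*(-1/2441) + 2512/2306 = 4162/2441 + 2512*(1/2306) = 4162/2441 + 1256/1153 = 7864682/2814473 ≈ 2.7944)
-H = -1*7864682/2814473 = -7864682/2814473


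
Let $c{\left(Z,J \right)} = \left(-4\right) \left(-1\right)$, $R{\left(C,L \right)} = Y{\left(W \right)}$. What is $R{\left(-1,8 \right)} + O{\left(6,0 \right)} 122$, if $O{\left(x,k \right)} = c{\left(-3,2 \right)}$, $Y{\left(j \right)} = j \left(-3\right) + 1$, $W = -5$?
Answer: $504$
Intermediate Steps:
$Y{\left(j \right)} = 1 - 3 j$ ($Y{\left(j \right)} = - 3 j + 1 = 1 - 3 j$)
$R{\left(C,L \right)} = 16$ ($R{\left(C,L \right)} = 1 - -15 = 1 + 15 = 16$)
$c{\left(Z,J \right)} = 4$
$O{\left(x,k \right)} = 4$
$R{\left(-1,8 \right)} + O{\left(6,0 \right)} 122 = 16 + 4 \cdot 122 = 16 + 488 = 504$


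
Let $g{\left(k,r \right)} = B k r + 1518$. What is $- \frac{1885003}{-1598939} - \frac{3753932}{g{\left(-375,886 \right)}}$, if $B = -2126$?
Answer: $\frac{662748934873453}{564717287757951} \approx 1.1736$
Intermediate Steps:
$g{\left(k,r \right)} = 1518 - 2126 k r$ ($g{\left(k,r \right)} = - 2126 k r + 1518 = 1518 - 2126 k r$)
$- \frac{1885003}{-1598939} - \frac{3753932}{g{\left(-375,886 \right)}} = - \frac{1885003}{-1598939} - \frac{3753932}{1518 - \left(-797250\right) 886} = \left(-1885003\right) \left(- \frac{1}{1598939}\right) - \frac{3753932}{1518 + 706363500} = \frac{1885003}{1598939} - \frac{3753932}{706365018} = \frac{1885003}{1598939} - \frac{1876966}{353182509} = \frac{662748934873453}{564717287757951}$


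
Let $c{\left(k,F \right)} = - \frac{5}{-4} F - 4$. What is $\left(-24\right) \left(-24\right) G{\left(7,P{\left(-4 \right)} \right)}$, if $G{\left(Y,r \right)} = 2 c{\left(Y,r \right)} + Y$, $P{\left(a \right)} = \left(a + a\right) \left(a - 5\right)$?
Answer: $103104$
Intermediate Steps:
$c{\left(k,F \right)} = -4 + \frac{5 F}{4}$ ($c{\left(k,F \right)} = \left(-5\right) \left(- \frac{1}{4}\right) F - 4 = \frac{5 F}{4} - 4 = -4 + \frac{5 F}{4}$)
$P{\left(a \right)} = 2 a \left(-5 + a\right)$
$G{\left(Y,r \right)} = -8 + Y + \frac{5 r}{2}$ ($G{\left(Y,r \right)} = 2 \left(-4 + \frac{5 r}{4}\right) + Y = \left(-8 + \frac{5 r}{2}\right) + Y = -8 + Y + \frac{5 r}{2}$)
$\left(-24\right) \left(-24\right) G{\left(7,P{\left(-4 \right)} \right)} = \left(-24\right) \left(-24\right) \left(-8 + 7 + \frac{5 \cdot 2 \left(-4\right) \left(-5 - 4\right)}{2}\right) = 576 \left(-8 + 7 + \frac{5 \cdot 2 \left(-4\right) \left(-9\right)}{2}\right) = 576 \left(-8 + 7 + \frac{5}{2} \cdot 72\right) = 576 \left(-8 + 7 + 180\right) = 576 \cdot 179 = 103104$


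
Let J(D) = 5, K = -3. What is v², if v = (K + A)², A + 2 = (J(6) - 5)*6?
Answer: 625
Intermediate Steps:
A = -2 (A = -2 + (5 - 5)*6 = -2 + 0*6 = -2 + 0 = -2)
v = 25 (v = (-3 - 2)² = (-5)² = 25)
v² = 25² = 625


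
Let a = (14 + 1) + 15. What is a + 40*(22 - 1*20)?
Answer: 110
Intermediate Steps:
a = 30 (a = 15 + 15 = 30)
a + 40*(22 - 1*20) = 30 + 40*(22 - 1*20) = 30 + 40*(22 - 20) = 30 + 40*2 = 30 + 80 = 110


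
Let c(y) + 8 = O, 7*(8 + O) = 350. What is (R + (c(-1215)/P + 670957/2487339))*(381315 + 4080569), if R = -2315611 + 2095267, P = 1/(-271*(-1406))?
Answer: 141330705147231292028/2487339 ≈ 5.6820e+13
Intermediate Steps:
O = 42 (O = -8 + (⅐)*350 = -8 + 50 = 42)
c(y) = 34 (c(y) = -8 + 42 = 34)
P = 1/381026 ≈ 2.6245e-6
R = -220344
(R + (c(-1215)/P + 670957/2487339))*(381315 + 4080569) = (-220344 + (34/(1/381026) + 670957/2487339))*(381315 + 4080569) = (-220344 + (34*381026 + 670957*(1/2487339)))*4461884 = (-220344 + (12954884 + 670957/2487339))*4461884 = (-220344 + 32223188884633/2487339)*4461884 = (31675118660017/2487339)*4461884 = 141330705147231292028/2487339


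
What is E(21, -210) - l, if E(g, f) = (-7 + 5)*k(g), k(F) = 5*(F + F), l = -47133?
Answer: 46713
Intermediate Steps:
k(F) = 10*F (k(F) = 5*(2*F) = 10*F)
E(g, f) = -20*g (E(g, f) = (-7 + 5)*(10*g) = -20*g)
E(21, -210) - l = -20*21 - 1*(-47133) = -420 + 47133 = 46713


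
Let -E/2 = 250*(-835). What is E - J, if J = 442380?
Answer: -24880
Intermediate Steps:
E = 417500 (E = -500*(-835) = -2*(-208750) = 417500)
E - J = 417500 - 1*442380 = 417500 - 442380 = -24880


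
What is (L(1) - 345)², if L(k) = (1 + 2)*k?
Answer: 116964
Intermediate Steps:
L(k) = 3*k
(L(1) - 345)² = (3*1 - 345)² = (3 - 345)² = (-342)² = 116964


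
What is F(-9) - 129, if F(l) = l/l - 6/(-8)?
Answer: -509/4 ≈ -127.25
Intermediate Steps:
F(l) = 7/4 (F(l) = 1 - 6*(-⅛) = 1 + ¾ = 7/4)
F(-9) - 129 = 7/4 - 129 = -509/4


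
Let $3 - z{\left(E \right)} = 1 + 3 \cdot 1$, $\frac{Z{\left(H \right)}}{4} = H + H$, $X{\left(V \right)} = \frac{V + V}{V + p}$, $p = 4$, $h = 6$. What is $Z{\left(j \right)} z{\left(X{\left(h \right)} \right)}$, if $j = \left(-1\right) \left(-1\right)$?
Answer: $-8$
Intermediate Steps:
$X{\left(V \right)} = \frac{2 V}{4 + V}$ ($X{\left(V \right)} = \frac{V + V}{V + 4} = \frac{2 V}{4 + V}$)
$j = 1$
$Z{\left(H \right)} = 8 H$ ($Z{\left(H \right)} = 4 \left(H + H\right) = 4 \cdot 2 H = 8 H$)
$z{\left(E \right)} = -1$ ($z{\left(E \right)} = 3 - \left(1 + 3 \cdot 1\right) = 3 - \left(1 + 3\right) = 3 - 4 = -1$)
$Z{\left(j \right)} z{\left(X{\left(h \right)} \right)} = 8 \cdot 1 \left(-1\right) = 8 \left(-1\right) = -8$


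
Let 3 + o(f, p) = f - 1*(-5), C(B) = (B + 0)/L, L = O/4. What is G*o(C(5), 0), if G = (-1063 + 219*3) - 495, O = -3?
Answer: 12614/3 ≈ 4204.7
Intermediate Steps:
L = -¾ (L = -3/4 = -3*¼ = -¾ ≈ -0.75000)
C(B) = -4*B/3 (C(B) = (B + 0)/(-¾) = B*(-4/3) = -4*B/3)
o(f, p) = 2 + f (o(f, p) = -3 + (f - 1*(-5)) = -3 + (f + 5) = -3 + (5 + f) = 2 + f)
G = -901 (G = (-1063 + 657) - 495 = -406 - 495 = -901)
G*o(C(5), 0) = -901*(2 - 4/3*5) = -901*(2 - 20/3) = -901*(-14/3) = 12614/3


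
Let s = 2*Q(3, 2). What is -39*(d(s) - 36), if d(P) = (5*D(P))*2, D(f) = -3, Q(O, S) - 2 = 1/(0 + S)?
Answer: 2574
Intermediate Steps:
Q(O, S) = 2 + 1/S (Q(O, S) = 2 + 1/(0 + S) = 2 + 1/S)
s = 5 (s = 2*(2 + 1/2) = 2*(5/2) = 5)
d(P) = -30 (d(P) = (5*(-3))*2 = -15*2 = -30)
-39*(d(s) - 36) = -39*(-30 - 36) = -39*(-66) = 2574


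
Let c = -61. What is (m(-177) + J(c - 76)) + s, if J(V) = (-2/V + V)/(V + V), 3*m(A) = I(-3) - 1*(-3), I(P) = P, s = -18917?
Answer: -710087579/37538 ≈ -18917.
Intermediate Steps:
m(A) = 0 (m(A) = (-3 - 1*(-3))/3 = (-3 + 3)/3 = (1/3)*0 = 0)
J(V) = (V - 2/V)/(2*V) (J(V) = (V - 2/V)/((2*V)) = (1/(2*V))*(V - 2/V) = (V - 2/V)/(2*V))
(m(-177) + J(c - 76)) + s = (0 + (1/2 - 1/(-61 - 76)**2)) - 18917 = (0 + (1/2 - 1/(-137)**2)) - 18917 = (0 + (1/2 - 1*1/18769)) - 18917 = (0 + (1/2 - 1/18769)) - 18917 = (0 + 18767/37538) - 18917 = 18767/37538 - 18917 = -710087579/37538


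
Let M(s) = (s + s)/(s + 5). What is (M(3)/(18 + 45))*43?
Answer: 43/84 ≈ 0.51190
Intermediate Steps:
M(s) = 2*s/(5 + s) (M(s) = (2*s)/(5 + s) = 2*s/(5 + s))
(M(3)/(18 + 45))*43 = ((2*3/(5 + 3))/(18 + 45))*43 = ((2*3/8)/63)*43 = ((2*3*(⅛))/63)*43 = ((1/63)*(¾))*43 = (1/84)*43 = 43/84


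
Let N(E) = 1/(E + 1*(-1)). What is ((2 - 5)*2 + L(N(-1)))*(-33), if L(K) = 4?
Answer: 66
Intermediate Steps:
N(E) = 1/(-1 + E) (N(E) = 1/(E - 1) = 1/(-1 + E))
((2 - 5)*2 + L(N(-1)))*(-33) = ((2 - 5)*2 + 4)*(-33) = (-3*2 + 4)*(-33) = (-6 + 4)*(-33) = -2*(-33) = 66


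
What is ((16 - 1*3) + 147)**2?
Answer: 25600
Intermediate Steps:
((16 - 1*3) + 147)**2 = ((16 - 3) + 147)**2 = (13 + 147)**2 = 160**2 = 25600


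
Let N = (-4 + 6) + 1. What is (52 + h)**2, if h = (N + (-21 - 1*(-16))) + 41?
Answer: 8281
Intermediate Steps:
N = 3 (N = 2 + 1 = 3)
h = 39 (h = (3 + (-21 - 1*(-16))) + 41 = (3 + (-21 + 16)) + 41 = (3 - 5) + 41 = -2 + 41 = 39)
(52 + h)**2 = (52 + 39)**2 = 91**2 = 8281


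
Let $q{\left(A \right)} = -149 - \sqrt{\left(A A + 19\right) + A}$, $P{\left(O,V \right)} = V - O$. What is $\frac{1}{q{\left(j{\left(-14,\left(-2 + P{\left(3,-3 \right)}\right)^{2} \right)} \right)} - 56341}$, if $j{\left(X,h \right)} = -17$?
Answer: $- \frac{18830}{1063706603} + \frac{\sqrt{291}}{3191119809} \approx -1.7697 \cdot 10^{-5}$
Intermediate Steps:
$q{\left(A \right)} = -149 - \sqrt{19 + A + A^{2}}$ ($q{\left(A \right)} = -149 - \sqrt{\left(A^{2} + 19\right) + A} = -149 - \sqrt{\left(19 + A^{2}\right) + A} = -149 - \sqrt{19 + A + A^{2}}$)
$\frac{1}{q{\left(j{\left(-14,\left(-2 + P{\left(3,-3 \right)}\right)^{2} \right)} \right)} - 56341} = \frac{1}{\left(-149 - \sqrt{19 - 17 + \left(-17\right)^{2}}\right) - 56341} = \frac{1}{\left(-149 - \sqrt{19 - 17 + 289}\right) - 56341} = \frac{1}{\left(-149 - \sqrt{291}\right) - 56341} = \frac{1}{-56490 - \sqrt{291}}$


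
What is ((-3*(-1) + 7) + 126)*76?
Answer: 10336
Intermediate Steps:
((-3*(-1) + 7) + 126)*76 = ((3 + 7) + 126)*76 = (10 + 126)*76 = 136*76 = 10336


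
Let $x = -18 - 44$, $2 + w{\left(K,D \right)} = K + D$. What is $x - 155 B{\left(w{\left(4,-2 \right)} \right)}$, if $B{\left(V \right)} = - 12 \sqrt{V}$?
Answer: $-62$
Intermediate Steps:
$w{\left(K,D \right)} = -2 + D + K$ ($w{\left(K,D \right)} = -2 + \left(K + D\right) = -2 + \left(D + K\right) = -2 + D + K$)
$x = -62$
$x - 155 B{\left(w{\left(4,-2 \right)} \right)} = -62 - 155 \left(- 12 \sqrt{-2 - 2 + 4}\right) = -62 - 155 \left(- 12 \sqrt{0}\right) = -62 - 155 \left(\left(-12\right) 0\right) = -62 - 0 = -62 + 0 = -62$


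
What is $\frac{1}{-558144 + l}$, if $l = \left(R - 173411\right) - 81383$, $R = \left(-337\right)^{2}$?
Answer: $- \frac{1}{699369} \approx -1.4299 \cdot 10^{-6}$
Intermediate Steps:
$R = 113569$
$l = -141225$ ($l = \left(113569 - 173411\right) - 81383 = -59842 - 81383 = -141225$)
$\frac{1}{-558144 + l} = \frac{1}{-558144 - 141225} = \frac{1}{-699369} = - \frac{1}{699369}$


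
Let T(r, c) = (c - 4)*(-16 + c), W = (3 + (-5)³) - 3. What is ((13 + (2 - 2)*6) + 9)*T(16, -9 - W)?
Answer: 246400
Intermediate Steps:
W = -125 (W = (3 - 125) - 3 = -122 - 3 = -125)
T(r, c) = (-16 + c)*(-4 + c) (T(r, c) = (-4 + c)*(-16 + c) = (-16 + c)*(-4 + c))
((13 + (2 - 2)*6) + 9)*T(16, -9 - W) = ((13 + (2 - 2)*6) + 9)*(64 + (-9 - 1*(-125))² - 20*(-9 - 1*(-125))) = ((13 + 0*6) + 9)*(64 + (-9 + 125)² - 20*(-9 + 125)) = ((13 + 0) + 9)*(64 + 116² - 20*116) = (13 + 9)*(64 + 13456 - 2320) = 22*11200 = 246400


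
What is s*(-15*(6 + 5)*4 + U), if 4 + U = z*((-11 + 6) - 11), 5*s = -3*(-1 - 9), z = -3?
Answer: -3696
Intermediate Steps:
s = 6 (s = (-3*(-1 - 9))/5 = (-3*(-10))/5 = (1/5)*30 = 6)
U = 44 (U = -4 - 3*((-11 + 6) - 11) = -4 - 3*(-5 - 11) = -4 - 3*(-16) = -4 + 48 = 44)
s*(-15*(6 + 5)*4 + U) = 6*(-15*(6 + 5)*4 + 44) = 6*(-15*11*4 + 44) = 6*(-3*55*4 + 44) = 6*(-165*4 + 44) = 6*(-660 + 44) = 6*(-616) = -3696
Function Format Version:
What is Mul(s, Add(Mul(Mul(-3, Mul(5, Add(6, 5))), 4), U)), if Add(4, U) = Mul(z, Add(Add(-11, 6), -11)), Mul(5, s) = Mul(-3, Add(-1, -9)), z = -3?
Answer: -3696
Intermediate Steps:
s = 6 (s = Mul(Rational(1, 5), Mul(-3, Add(-1, -9))) = Mul(Rational(1, 5), Mul(-3, -10)) = Mul(Rational(1, 5), 30) = 6)
U = 44 (U = Add(-4, Mul(-3, Add(Add(-11, 6), -11))) = Add(-4, Mul(-3, Add(-5, -11))) = Add(-4, Mul(-3, -16)) = Add(-4, 48) = 44)
Mul(s, Add(Mul(Mul(-3, Mul(5, Add(6, 5))), 4), U)) = Mul(6, Add(Mul(Mul(-3, Mul(5, Add(6, 5))), 4), 44)) = Mul(6, Add(Mul(Mul(-3, Mul(5, 11)), 4), 44)) = Mul(6, Add(Mul(Mul(-3, 55), 4), 44)) = Mul(6, Add(Mul(-165, 4), 44)) = Mul(6, Add(-660, 44)) = Mul(6, -616) = -3696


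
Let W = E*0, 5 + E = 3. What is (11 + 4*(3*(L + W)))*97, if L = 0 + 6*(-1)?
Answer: -5917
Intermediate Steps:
E = -2 (E = -5 + 3 = -2)
W = 0 (W = -2*0 = 0)
L = -6 (L = 0 - 6 = -6)
(11 + 4*(3*(L + W)))*97 = (11 + 4*(3*(-6 + 0)))*97 = (11 + 4*(3*(-6)))*97 = (11 + 4*(-18))*97 = (11 - 72)*97 = -61*97 = -5917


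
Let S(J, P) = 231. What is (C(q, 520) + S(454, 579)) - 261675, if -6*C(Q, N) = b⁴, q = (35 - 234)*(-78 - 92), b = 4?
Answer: -784460/3 ≈ -2.6149e+5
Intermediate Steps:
q = 33830 (q = -199*(-170) = 33830)
C(Q, N) = -128/3 (C(Q, N) = -⅙*4⁴ = -⅙*256 = -128/3)
(C(q, 520) + S(454, 579)) - 261675 = (-128/3 + 231) - 261675 = 565/3 - 261675 = -784460/3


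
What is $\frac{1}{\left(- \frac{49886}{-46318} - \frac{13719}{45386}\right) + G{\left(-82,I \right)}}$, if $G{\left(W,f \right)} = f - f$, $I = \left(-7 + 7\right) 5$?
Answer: $\frac{1051094374}{814344677} \approx 1.2907$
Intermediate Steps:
$I = 0$ ($I = 0 \cdot 5 = 0$)
$G{\left(W,f \right)} = 0$
$\frac{1}{\left(- \frac{49886}{-46318} - \frac{13719}{45386}\right) + G{\left(-82,I \right)}} = \frac{1}{\left(- \frac{49886}{-46318} - \frac{13719}{45386}\right) + 0} = \frac{1}{\left(\left(-49886\right) \left(- \frac{1}{46318}\right) - \frac{13719}{45386}\right) + 0} = \frac{1}{\left(\frac{24943}{23159} - \frac{13719}{45386}\right) + 0} = \frac{1}{\frac{814344677}{1051094374} + 0} = \frac{1}{\frac{814344677}{1051094374}} = \frac{1051094374}{814344677}$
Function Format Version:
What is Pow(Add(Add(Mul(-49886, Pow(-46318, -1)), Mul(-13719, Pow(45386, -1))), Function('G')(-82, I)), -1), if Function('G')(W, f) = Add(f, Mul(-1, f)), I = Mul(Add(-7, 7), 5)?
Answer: Rational(1051094374, 814344677) ≈ 1.2907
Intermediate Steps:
I = 0 (I = Mul(0, 5) = 0)
Function('G')(W, f) = 0
Pow(Add(Add(Mul(-49886, Pow(-46318, -1)), Mul(-13719, Pow(45386, -1))), Function('G')(-82, I)), -1) = Pow(Add(Add(Mul(-49886, Pow(-46318, -1)), Mul(-13719, Pow(45386, -1))), 0), -1) = Pow(Add(Add(Mul(-49886, Rational(-1, 46318)), Mul(-13719, Rational(1, 45386))), 0), -1) = Pow(Add(Add(Rational(24943, 23159), Rational(-13719, 45386)), 0), -1) = Pow(Add(Rational(814344677, 1051094374), 0), -1) = Pow(Rational(814344677, 1051094374), -1) = Rational(1051094374, 814344677)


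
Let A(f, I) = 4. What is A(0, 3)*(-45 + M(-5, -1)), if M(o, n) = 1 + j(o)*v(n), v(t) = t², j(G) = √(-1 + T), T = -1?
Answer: -176 + 4*I*√2 ≈ -176.0 + 5.6569*I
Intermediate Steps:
j(G) = I*√2 (j(G) = √(-1 - 1) = √(-2) = I*√2)
M(o, n) = 1 + I*√2*n² (M(o, n) = 1 + (I*√2)*n² = 1 + I*√2*n²)
A(0, 3)*(-45 + M(-5, -1)) = 4*(-45 + (1 + I*√2*(-1)²)) = 4*(-45 + (1 + I*√2*1)) = 4*(-45 + (1 + I*√2)) = 4*(-44 + I*√2) = -176 + 4*I*√2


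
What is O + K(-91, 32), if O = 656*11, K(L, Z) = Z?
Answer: 7248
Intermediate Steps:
O = 7216
O + K(-91, 32) = 7216 + 32 = 7248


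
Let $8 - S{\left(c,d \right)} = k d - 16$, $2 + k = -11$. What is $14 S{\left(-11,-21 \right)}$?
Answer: $-3486$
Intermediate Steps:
$k = -13$ ($k = -2 - 11 = -13$)
$S{\left(c,d \right)} = 24 + 13 d$ ($S{\left(c,d \right)} = 8 - \left(- 13 d - 16\right) = 8 - \left(-16 - 13 d\right) = 8 + \left(16 + 13 d\right) = 24 + 13 d$)
$14 S{\left(-11,-21 \right)} = 14 \left(24 + 13 \left(-21\right)\right) = 14 \left(24 - 273\right) = 14 \left(-249\right) = -3486$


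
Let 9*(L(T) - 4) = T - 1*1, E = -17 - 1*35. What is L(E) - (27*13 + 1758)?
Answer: -18998/9 ≈ -2110.9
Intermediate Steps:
E = -52 (E = -17 - 35 = -52)
L(T) = 35/9 + T/9 (L(T) = 4 + (T - 1*1)/9 = 4 + (T - 1)/9 = 4 + (-1 + T)/9 = 4 + (-⅑ + T/9) = 35/9 + T/9)
L(E) - (27*13 + 1758) = (35/9 + (⅑)*(-52)) - (27*13 + 1758) = (35/9 - 52/9) - (351 + 1758) = -17/9 - 1*2109 = -17/9 - 2109 = -18998/9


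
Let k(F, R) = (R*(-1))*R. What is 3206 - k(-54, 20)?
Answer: 3606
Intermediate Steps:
k(F, R) = -R**2 (k(F, R) = (-R)*R = -R**2)
3206 - k(-54, 20) = 3206 - (-1)*20**2 = 3206 - (-1)*400 = 3206 - 1*(-400) = 3206 + 400 = 3606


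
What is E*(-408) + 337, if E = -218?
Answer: 89281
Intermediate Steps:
E*(-408) + 337 = -218*(-408) + 337 = 88944 + 337 = 89281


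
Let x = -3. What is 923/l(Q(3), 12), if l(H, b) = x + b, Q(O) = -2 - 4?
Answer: 923/9 ≈ 102.56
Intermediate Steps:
Q(O) = -6
l(H, b) = -3 + b
923/l(Q(3), 12) = 923/(-3 + 12) = 923/9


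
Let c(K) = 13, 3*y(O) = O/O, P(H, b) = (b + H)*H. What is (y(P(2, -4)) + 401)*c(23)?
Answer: 15652/3 ≈ 5217.3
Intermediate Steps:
P(H, b) = H*(H + b) (P(H, b) = (H + b)*H = H*(H + b))
y(O) = 1/3 (y(O) = (O/O)/3 = (1/3)*1 = 1/3)
(y(P(2, -4)) + 401)*c(23) = (1/3 + 401)*13 = (1204/3)*13 = 15652/3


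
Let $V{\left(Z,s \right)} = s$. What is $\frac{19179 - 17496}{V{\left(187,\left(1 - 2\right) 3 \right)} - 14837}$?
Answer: $- \frac{1683}{14840} \approx -0.11341$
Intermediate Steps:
$\frac{19179 - 17496}{V{\left(187,\left(1 - 2\right) 3 \right)} - 14837} = \frac{19179 - 17496}{\left(1 - 2\right) 3 - 14837} = \frac{1683}{\left(-1\right) 3 - 14837} = \frac{1683}{-3 - 14837} = \frac{1683}{-14840} = 1683 \left(- \frac{1}{14840}\right) = - \frac{1683}{14840}$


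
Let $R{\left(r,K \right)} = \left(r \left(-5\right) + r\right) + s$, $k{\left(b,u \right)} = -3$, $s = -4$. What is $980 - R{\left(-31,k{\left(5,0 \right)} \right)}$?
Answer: $860$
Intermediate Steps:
$R{\left(r,K \right)} = -4 - 4 r$ ($R{\left(r,K \right)} = \left(r \left(-5\right) + r\right) - 4 = \left(- 5 r + r\right) - 4 = - 4 r - 4 = -4 - 4 r$)
$980 - R{\left(-31,k{\left(5,0 \right)} \right)} = 980 - \left(-4 - -124\right) = 980 - \left(-4 + 124\right) = 980 - 120 = 860$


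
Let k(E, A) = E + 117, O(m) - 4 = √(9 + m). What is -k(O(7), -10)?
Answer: -125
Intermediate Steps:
O(m) = 4 + √(9 + m)
k(E, A) = 117 + E
-k(O(7), -10) = -(117 + (4 + √(9 + 7))) = -(117 + (4 + √16)) = -(117 + (4 + 4)) = -(117 + 8) = -1*125 = -125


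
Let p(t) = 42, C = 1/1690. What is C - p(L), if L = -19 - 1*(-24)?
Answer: -70979/1690 ≈ -41.999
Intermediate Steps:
C = 1/1690 ≈ 0.00059172
L = 5 (L = -19 + 24 = 5)
C - p(L) = 1/1690 - 1*42 = 1/1690 - 42 = -70979/1690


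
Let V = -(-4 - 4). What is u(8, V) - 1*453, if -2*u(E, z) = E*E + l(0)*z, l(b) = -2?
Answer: -477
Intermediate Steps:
V = 8 (V = -1*(-8) = 8)
u(E, z) = z - E**2/2 (u(E, z) = -(E*E - 2*z)/2 = -(E**2 - 2*z)/2 = z - E**2/2)
u(8, V) - 1*453 = (8 - 1/2*8**2) - 1*453 = (8 - 1/2*64) - 453 = (8 - 32) - 453 = -24 - 453 = -477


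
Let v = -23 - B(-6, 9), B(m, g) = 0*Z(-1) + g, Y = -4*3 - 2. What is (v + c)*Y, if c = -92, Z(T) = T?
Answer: 1736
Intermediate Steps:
Y = -14 (Y = -12 - 2 = -14)
B(m, g) = g (B(m, g) = 0*(-1) + g = 0 + g = g)
v = -32 (v = -23 - 1*9 = -23 - 9 = -32)
(v + c)*Y = (-32 - 92)*(-14) = -124*(-14) = 1736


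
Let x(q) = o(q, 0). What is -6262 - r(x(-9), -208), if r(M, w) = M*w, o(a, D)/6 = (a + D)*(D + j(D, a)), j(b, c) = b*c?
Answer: -6262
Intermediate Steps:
o(a, D) = 6*(D + a)*(D + D*a) (o(a, D) = 6*((a + D)*(D + D*a)) = 6*((D + a)*(D + D*a)) = 6*(D + a)*(D + D*a))
x(q) = 0 (x(q) = 6*0*(0 + q + q² + 0*q) = 6*0*(0 + q + q² + 0) = 6*0*(q + q²) = 0)
-6262 - r(x(-9), -208) = -6262 - 0*(-208) = -6262 - 1*0 = -6262 + 0 = -6262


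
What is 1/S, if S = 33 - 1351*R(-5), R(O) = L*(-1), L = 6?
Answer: 1/8139 ≈ 0.00012287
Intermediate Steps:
R(O) = -6 (R(O) = 6*(-1) = -6)
S = 8139 (S = 33 - 1351*(-6) = 33 + 8106 = 8139)
1/S = 1/8139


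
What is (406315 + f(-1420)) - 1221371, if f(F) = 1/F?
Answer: -1157379521/1420 ≈ -8.1506e+5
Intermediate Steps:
(406315 + f(-1420)) - 1221371 = (406315 + 1/(-1420)) - 1221371 = (406315 - 1/1420) - 1221371 = 576967299/1420 - 1221371 = -1157379521/1420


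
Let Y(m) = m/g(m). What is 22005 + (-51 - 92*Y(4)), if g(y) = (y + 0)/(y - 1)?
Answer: 21678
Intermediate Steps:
g(y) = y/(-1 + y)
Y(m) = -1 + m (Y(m) = m/((m/(-1 + m))) = m*((-1 + m)/m) = -1 + m)
22005 + (-51 - 92*Y(4)) = 22005 + (-51 - 92*(-1 + 4)) = 22005 + (-51 - 92*3) = 22005 + (-51 - 276) = 22005 - 327 = 21678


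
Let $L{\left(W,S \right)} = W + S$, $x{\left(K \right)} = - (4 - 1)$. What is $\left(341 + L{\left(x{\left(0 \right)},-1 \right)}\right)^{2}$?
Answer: $113569$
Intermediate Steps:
$x{\left(K \right)} = -3$ ($x{\left(K \right)} = \left(-1\right) 3 = -3$)
$L{\left(W,S \right)} = S + W$
$\left(341 + L{\left(x{\left(0 \right)},-1 \right)}\right)^{2} = \left(341 - 4\right)^{2} = 337^{2} = 113569$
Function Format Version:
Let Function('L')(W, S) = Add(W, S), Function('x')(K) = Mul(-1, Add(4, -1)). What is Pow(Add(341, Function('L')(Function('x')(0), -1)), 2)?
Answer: 113569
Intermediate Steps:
Function('x')(K) = -3 (Function('x')(K) = Mul(-1, 3) = -3)
Function('L')(W, S) = Add(S, W)
Pow(Add(341, Function('L')(Function('x')(0), -1)), 2) = Pow(Add(341, Add(-1, -3)), 2) = Pow(Add(341, -4), 2) = Pow(337, 2) = 113569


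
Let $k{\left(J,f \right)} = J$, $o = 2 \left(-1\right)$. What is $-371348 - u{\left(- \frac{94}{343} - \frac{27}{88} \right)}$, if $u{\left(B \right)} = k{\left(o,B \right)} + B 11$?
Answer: $- \frac{1018955891}{2744} \approx -3.7134 \cdot 10^{5}$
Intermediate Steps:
$o = -2$
$u{\left(B \right)} = -2 + 11 B$ ($u{\left(B \right)} = -2 + B 11 = -2 + 11 B$)
$-371348 - u{\left(- \frac{94}{343} - \frac{27}{88} \right)} = -371348 - \left(-2 + 11 \left(- \frac{94}{343} - \frac{27}{88}\right)\right) = -371348 - \left(-2 + 11 \left(- \frac{17533}{30184}\right)\right) = -371348 - \left(-2 - \frac{17533}{2744}\right) = -371348 - - \frac{23021}{2744} = -371348 + \frac{23021}{2744} = - \frac{1018955891}{2744}$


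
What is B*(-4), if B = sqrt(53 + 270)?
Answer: -4*sqrt(323) ≈ -71.889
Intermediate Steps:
B = sqrt(323) ≈ 17.972
B*(-4) = sqrt(323)*(-4) = -4*sqrt(323)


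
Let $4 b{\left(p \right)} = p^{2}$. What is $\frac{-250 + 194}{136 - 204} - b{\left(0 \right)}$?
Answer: $\frac{14}{17} \approx 0.82353$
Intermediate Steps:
$b{\left(p \right)} = \frac{p^{2}}{4}$
$\frac{-250 + 194}{136 - 204} - b{\left(0 \right)} = \frac{-250 + 194}{136 - 204} - \frac{0^{2}}{4} = - \frac{56}{-68} - \frac{1}{4} \cdot 0 = \left(-56\right) \left(- \frac{1}{68}\right) - 0 = \frac{14}{17} + 0 = \frac{14}{17}$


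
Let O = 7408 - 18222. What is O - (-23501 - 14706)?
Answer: 27393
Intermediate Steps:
O = -10814
O - (-23501 - 14706) = -10814 - (-23501 - 14706) = -10814 - 1*(-38207) = -10814 + 38207 = 27393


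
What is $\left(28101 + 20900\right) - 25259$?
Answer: $23742$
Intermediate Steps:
$\left(28101 + 20900\right) - 25259 = 49001 - 25259 = 23742$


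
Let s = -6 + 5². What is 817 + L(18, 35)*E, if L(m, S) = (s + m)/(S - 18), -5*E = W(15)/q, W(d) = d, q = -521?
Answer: 7236280/8857 ≈ 817.01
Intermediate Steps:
E = 3/521 (E = -3/(-521) = -3*(-1)/521 = -⅕*(-15/521) = 3/521 ≈ 0.0057582)
s = 19 (s = -6 + 25 = 19)
L(m, S) = (19 + m)/(-18 + S) (L(m, S) = (19 + m)/(S - 18) = (19 + m)/(-18 + S))
817 + L(18, 35)*E = 817 + ((19 + 18)/(-18 + 35))*(3/521) = 817 + (37/17)*(3/521) = 817 + 111/8857 = 7236280/8857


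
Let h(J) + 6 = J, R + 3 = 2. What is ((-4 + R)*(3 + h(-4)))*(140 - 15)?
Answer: 4375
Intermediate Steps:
R = -1 (R = -3 + 2 = -1)
h(J) = -6 + J
((-4 + R)*(3 + h(-4)))*(140 - 15) = ((-4 - 1)*(3 + (-6 - 4)))*(140 - 15) = -5*(3 - 10)*125 = -5*(-7)*125 = 35*125 = 4375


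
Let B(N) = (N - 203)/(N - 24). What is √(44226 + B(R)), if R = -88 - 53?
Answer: √1204109610/165 ≈ 210.30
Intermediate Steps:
R = -141
B(N) = (-203 + N)/(-24 + N)
√(44226 + B(R)) = √(44226 + (-203 - 141)/(-24 - 141)) = √(44226 - 344/(-165)) = √(44226 - 1/165*(-344)) = √(44226 + 344/165) = √(7297634/165) = √1204109610/165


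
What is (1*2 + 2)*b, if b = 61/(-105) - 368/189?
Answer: -9556/945 ≈ -10.112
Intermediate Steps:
b = -2389/945 (b = 61*(-1/105) - 368*1/189 = -61/105 - 368/189 = -2389/945 ≈ -2.5280)
(1*2 + 2)*b = (1*2 + 2)*(-2389/945) = (2 + 2)*(-2389/945) = 4*(-2389/945) = -9556/945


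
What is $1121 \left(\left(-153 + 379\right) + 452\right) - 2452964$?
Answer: $-1692926$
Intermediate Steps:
$1121 \left(\left(-153 + 379\right) + 452\right) - 2452964 = 1121 \left(226 + 452\right) - 2452964 = 1121 \cdot 678 - 2452964 = 760038 - 2452964 = -1692926$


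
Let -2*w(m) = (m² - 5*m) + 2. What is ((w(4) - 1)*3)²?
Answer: 0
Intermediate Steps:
w(m) = -1 - m²/2 + 5*m/2 (w(m) = -((m² - 5*m) + 2)/2 = -(2 + m² - 5*m)/2 = -1 - m²/2 + 5*m/2)
((w(4) - 1)*3)² = (((-1 - ½*4² + (5/2)*4) - 1)*3)² = (((-1 - ½*16 + 10) - 1)*3)² = (((-1 - 8 + 10) - 1)*3)² = ((1 - 1)*3)² = (0*3)² = 0² = 0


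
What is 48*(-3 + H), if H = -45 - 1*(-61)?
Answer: 624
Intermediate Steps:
H = 16 (H = -45 + 61 = 16)
48*(-3 + H) = 48*(-3 + 16) = 48*13 = 624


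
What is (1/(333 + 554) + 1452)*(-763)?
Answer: -982686775/887 ≈ -1.1079e+6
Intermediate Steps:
(1/(333 + 554) + 1452)*(-763) = (1/887 + 1452)*(-763) = (1287925/887)*(-763) = -982686775/887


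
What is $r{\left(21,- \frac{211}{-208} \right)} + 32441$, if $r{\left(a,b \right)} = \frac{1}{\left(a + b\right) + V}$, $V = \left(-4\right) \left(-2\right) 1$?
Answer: $\frac{202529371}{6243} \approx 32441.0$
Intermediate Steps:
$V = 8$ ($V = 8 \cdot 1 = 8$)
$r{\left(a,b \right)} = \frac{1}{8 + a + b}$ ($r{\left(a,b \right)} = \frac{1}{\left(a + b\right) + 8} = \frac{1}{8 + a + b}$)
$r{\left(21,- \frac{211}{-208} \right)} + 32441 = \frac{1}{8 + 21 - \frac{211}{-208}} + 32441 = \frac{1}{8 + 21 - - \frac{211}{208}} + 32441 = \frac{1}{8 + 21 + \frac{211}{208}} + 32441 = \frac{1}{\frac{6243}{208}} + 32441 = \frac{208}{6243} + 32441 = \frac{202529371}{6243}$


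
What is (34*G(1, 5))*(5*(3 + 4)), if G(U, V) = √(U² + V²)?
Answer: 1190*√26 ≈ 6067.8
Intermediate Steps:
(34*G(1, 5))*(5*(3 + 4)) = (34*√(1² + 5²))*(5*(3 + 4)) = (34*√(1 + 25))*(5*7) = (34*√26)*35 = 1190*√26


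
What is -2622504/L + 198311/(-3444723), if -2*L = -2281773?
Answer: -6173366792729/2620025311293 ≈ -2.3562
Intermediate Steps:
L = 2281773/2 (L = -½*(-2281773) = 2281773/2 ≈ 1.1409e+6)
-2622504/L + 198311/(-3444723) = -2622504/2281773/2 + 198311/(-3444723) = -2622504*2/2281773 + 198311*(-1/3444723) = -1748336/760591 - 198311/3444723 = -6173366792729/2620025311293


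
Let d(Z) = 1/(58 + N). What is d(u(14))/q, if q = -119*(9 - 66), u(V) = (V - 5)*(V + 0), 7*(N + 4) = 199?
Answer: 1/559113 ≈ 1.7885e-6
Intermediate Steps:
N = 171/7 (N = -4 + (1/7)*199 = -4 + 199/7 = 171/7 ≈ 24.429)
u(V) = V*(-5 + V) (u(V) = (-5 + V)*V = V*(-5 + V))
q = 6783 (q = -119*(-57) = 6783)
d(Z) = 7/577 (d(Z) = 1/(58 + 171/7) = 1/(577/7) = 7/577)
d(u(14))/q = (7/577)/6783 = (7/577)*(1/6783) = 1/559113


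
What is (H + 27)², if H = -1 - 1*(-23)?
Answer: 2401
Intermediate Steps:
H = 22 (H = -1 + 23 = 22)
(H + 27)² = (22 + 27)² = 49² = 2401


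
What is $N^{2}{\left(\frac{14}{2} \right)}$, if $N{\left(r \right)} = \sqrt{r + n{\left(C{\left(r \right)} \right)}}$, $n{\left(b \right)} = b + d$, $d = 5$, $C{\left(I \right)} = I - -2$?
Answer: $21$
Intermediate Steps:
$C{\left(I \right)} = 2 + I$ ($C{\left(I \right)} = I + 2 = 2 + I$)
$n{\left(b \right)} = 5 + b$ ($n{\left(b \right)} = b + 5 = 5 + b$)
$N{\left(r \right)} = \sqrt{7 + 2 r}$ ($N{\left(r \right)} = \sqrt{r + \left(5 + \left(2 + r\right)\right)} = \sqrt{r + \left(7 + r\right)} = \sqrt{7 + 2 r}$)
$N^{2}{\left(\frac{14}{2} \right)} = \left(\sqrt{7 + 2 \cdot \frac{14}{2}}\right)^{2} = \left(\sqrt{7 + 2 \cdot 14 \cdot \frac{1}{2}}\right)^{2} = \left(\sqrt{7 + 2 \cdot 7}\right)^{2} = \left(\sqrt{7 + 14}\right)^{2} = \left(\sqrt{21}\right)^{2} = 21$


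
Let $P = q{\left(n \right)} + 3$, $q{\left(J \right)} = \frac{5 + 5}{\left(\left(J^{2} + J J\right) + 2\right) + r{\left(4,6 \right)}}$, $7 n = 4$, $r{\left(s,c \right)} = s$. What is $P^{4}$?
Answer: $\frac{290258027536}{705911761} \approx 411.18$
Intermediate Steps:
$n = \frac{4}{7}$ ($n = \frac{1}{7} \cdot 4 = \frac{4}{7} \approx 0.57143$)
$q{\left(J \right)} = \frac{10}{6 + 2 J^{2}}$ ($q{\left(J \right)} = \frac{5 + 5}{\left(\left(J^{2} + J J\right) + 2\right) + 4} = \frac{10}{\left(\left(J^{2} + J^{2}\right) + 2\right) + 4} = \frac{10}{\left(2 J^{2} + 2\right) + 4} = \frac{10}{\left(2 + 2 J^{2}\right) + 4} = \frac{10}{6 + 2 J^{2}}$)
$P = \frac{734}{163}$ ($P = \frac{5}{3 + \left(\frac{4}{7}\right)^{2}} + 3 = \frac{5}{3 + \frac{16}{49}} + 3 = \frac{5}{\frac{163}{49}} + 3 = 5 \cdot \frac{49}{163} + 3 = \frac{245}{163} + 3 = \frac{734}{163} \approx 4.5031$)
$P^{4} = \left(\frac{734}{163}\right)^{4} = \frac{290258027536}{705911761}$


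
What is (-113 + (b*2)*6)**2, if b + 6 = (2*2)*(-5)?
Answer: 180625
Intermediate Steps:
b = -26 (b = -6 + (2*2)*(-5) = -6 + 4*(-5) = -6 - 20 = -26)
(-113 + (b*2)*6)**2 = (-113 - 26*2*6)**2 = (-113 - 52*6)**2 = (-113 - 312)**2 = (-425)**2 = 180625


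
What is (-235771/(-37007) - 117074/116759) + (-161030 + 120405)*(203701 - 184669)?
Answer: -3340812076307946329/4320900313 ≈ -7.7318e+8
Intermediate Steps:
(-235771/(-37007) - 117074/116759) + (-161030 + 120405)*(203701 - 184669) = (-235771*(-1/37007) - 117074*1/116759) - 40625*19032 = (235771/37007 - 117074/116759) - 773175000 = 23195828671/4320900313 - 773175000 = -3340812076307946329/4320900313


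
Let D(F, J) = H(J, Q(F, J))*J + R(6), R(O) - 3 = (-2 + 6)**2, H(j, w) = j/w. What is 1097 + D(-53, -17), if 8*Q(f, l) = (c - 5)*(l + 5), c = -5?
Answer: 17029/15 ≈ 1135.3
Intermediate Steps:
Q(f, l) = -25/4 - 5*l/4 (Q(f, l) = ((-5 - 5)*(l + 5))/8 = (-10*(5 + l))/8 = (-50 - 10*l)/8 = -25/4 - 5*l/4)
R(O) = 19 (R(O) = 3 + (-2 + 6)**2 = 3 + 4**2 = 3 + 16 = 19)
D(F, J) = 19 + J**2/(-25/4 - 5*J/4) (D(F, J) = (J/(-25/4 - 5*J/4))*J + 19 = J**2/(-25/4 - 5*J/4) + 19 = 19 + J**2/(-25/4 - 5*J/4))
1097 + D(-53, -17) = 1097 + (475 - 4*(-17)**2 + 95*(-17))/(5*(5 - 17)) = 1097 + (1/5)*(475 - 4*289 - 1615)/(-12) = 1097 + (1/5)*(-1/12)*(475 - 1156 - 1615) = 1097 + (1/5)*(-1/12)*(-2296) = 1097 + 574/15 = 17029/15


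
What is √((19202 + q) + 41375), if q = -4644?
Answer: √55933 ≈ 236.50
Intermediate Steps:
√((19202 + q) + 41375) = √((19202 - 4644) + 41375) = √(14558 + 41375) = √55933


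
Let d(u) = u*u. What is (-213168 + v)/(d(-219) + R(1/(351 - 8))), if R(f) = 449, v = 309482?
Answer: 48157/24205 ≈ 1.9895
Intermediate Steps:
d(u) = u**2
(-213168 + v)/(d(-219) + R(1/(351 - 8))) = (-213168 + 309482)/((-219)**2 + 449) = 96314/(47961 + 449) = 96314/48410 = 96314*(1/48410) = 48157/24205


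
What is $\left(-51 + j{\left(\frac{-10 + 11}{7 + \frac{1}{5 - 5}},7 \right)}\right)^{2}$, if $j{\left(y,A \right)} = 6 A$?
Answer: $81$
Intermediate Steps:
$\left(-51 + j{\left(\frac{-10 + 11}{7 + \frac{1}{5 - 5}},7 \right)}\right)^{2} = \left(-51 + 6 \cdot 7\right)^{2} = \left(-51 + 42\right)^{2} = \left(-9\right)^{2} = 81$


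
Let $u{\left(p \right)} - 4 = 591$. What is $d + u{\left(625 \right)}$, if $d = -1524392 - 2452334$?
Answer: $-3976131$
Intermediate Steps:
$u{\left(p \right)} = 595$ ($u{\left(p \right)} = 4 + 591 = 595$)
$d = -3976726$ ($d = -1524392 - 2452334 = -3976726$)
$d + u{\left(625 \right)} = -3976726 + 595 = -3976131$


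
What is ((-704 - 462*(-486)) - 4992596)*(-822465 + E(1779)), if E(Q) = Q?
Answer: 3913661134848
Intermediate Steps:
((-704 - 462*(-486)) - 4992596)*(-822465 + E(1779)) = ((-704 - 462*(-486)) - 4992596)*(-822465 + 1779) = ((-704 + 224532) - 4992596)*(-820686) = (223828 - 4992596)*(-820686) = -4768768*(-820686) = 3913661134848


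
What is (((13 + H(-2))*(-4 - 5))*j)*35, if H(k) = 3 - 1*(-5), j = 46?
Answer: -304290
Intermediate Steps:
H(k) = 8 (H(k) = 3 + 5 = 8)
(((13 + H(-2))*(-4 - 5))*j)*35 = (((13 + 8)*(-4 - 5))*46)*35 = ((21*(-9))*46)*35 = -189*46*35 = -8694*35 = -304290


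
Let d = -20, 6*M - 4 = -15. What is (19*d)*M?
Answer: 2090/3 ≈ 696.67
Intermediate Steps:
M = -11/6 (M = ⅔ + (⅙)*(-15) = ⅔ - 5/2 = -11/6 ≈ -1.8333)
(19*d)*M = (19*(-20))*(-11/6) = -380*(-11/6) = 2090/3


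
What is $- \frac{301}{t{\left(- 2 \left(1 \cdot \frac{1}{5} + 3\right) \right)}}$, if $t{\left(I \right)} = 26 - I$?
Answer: $- \frac{1505}{162} \approx -9.2901$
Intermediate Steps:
$- \frac{301}{t{\left(- 2 \left(1 \cdot \frac{1}{5} + 3\right) \right)}} = - \frac{301}{26 - - 2 \left(1 \cdot \frac{1}{5} + 3\right)} = - \frac{301}{26 - - 2 \left(\frac{1}{5} + 3\right)} = - \frac{301}{26 - \left(-2\right) \frac{16}{5}} = - \frac{301}{26 - - \frac{32}{5}} = - \frac{301}{26 + \frac{32}{5}} = - \frac{301}{\frac{162}{5}} = \left(-301\right) \frac{5}{162} = - \frac{1505}{162}$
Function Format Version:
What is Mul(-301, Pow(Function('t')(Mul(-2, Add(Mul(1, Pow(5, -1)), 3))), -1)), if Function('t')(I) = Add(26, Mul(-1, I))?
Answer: Rational(-1505, 162) ≈ -9.2901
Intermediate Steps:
Mul(-301, Pow(Function('t')(Mul(-2, Add(Mul(1, Pow(5, -1)), 3))), -1)) = Mul(-301, Pow(Add(26, Mul(-1, Mul(-2, Add(Mul(1, Pow(5, -1)), 3)))), -1)) = Mul(-301, Pow(Add(26, Mul(-1, Mul(-2, Add(Mul(1, Rational(1, 5)), 3)))), -1)) = Mul(-301, Pow(Add(26, Mul(-1, Mul(-2, Add(Rational(1, 5), 3)))), -1)) = Mul(-301, Pow(Add(26, Mul(-1, Mul(-2, Rational(16, 5)))), -1)) = Mul(-301, Pow(Add(26, Mul(-1, Rational(-32, 5))), -1)) = Mul(-301, Pow(Add(26, Rational(32, 5)), -1)) = Mul(-301, Pow(Rational(162, 5), -1)) = Mul(-301, Rational(5, 162)) = Rational(-1505, 162)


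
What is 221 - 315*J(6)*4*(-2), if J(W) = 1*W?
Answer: 15341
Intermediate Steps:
J(W) = W
221 - 315*J(6)*4*(-2) = 221 - 315*6*4*(-2) = 221 - 7560*(-2) = 221 - 315*(-48) = 221 + 15120 = 15341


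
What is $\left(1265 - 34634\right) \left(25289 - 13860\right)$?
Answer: $-381374301$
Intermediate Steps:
$\left(1265 - 34634\right) \left(25289 - 13860\right) = \left(-33369\right) 11429 = -381374301$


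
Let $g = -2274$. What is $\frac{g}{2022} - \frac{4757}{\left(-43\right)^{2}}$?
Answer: $- \frac{2303880}{623113} \approx -3.6974$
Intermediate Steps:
$\frac{g}{2022} - \frac{4757}{\left(-43\right)^{2}} = - \frac{2274}{2022} - \frac{4757}{\left(-43\right)^{2}} = \left(-2274\right) \frac{1}{2022} - \frac{4757}{1849} = - \frac{379}{337} - \frac{4757}{1849} = - \frac{2303880}{623113}$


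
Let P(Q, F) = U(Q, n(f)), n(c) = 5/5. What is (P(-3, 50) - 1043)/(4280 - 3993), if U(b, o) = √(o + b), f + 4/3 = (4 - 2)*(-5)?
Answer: -149/41 + I*√2/287 ≈ -3.6341 + 0.0049276*I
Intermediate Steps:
f = -34/3 (f = -4/3 + (4 - 2)*(-5) = -4/3 + 2*(-5) = -4/3 - 10 = -34/3 ≈ -11.333)
n(c) = 1 (n(c) = 5*(⅕) = 1)
U(b, o) = √(b + o)
P(Q, F) = √(1 + Q) (P(Q, F) = √(Q + 1) = √(1 + Q))
(P(-3, 50) - 1043)/(4280 - 3993) = (√(1 - 3) - 1043)/(4280 - 3993) = (√(-2) - 1043)/287 = (I*√2 - 1043)*(1/287) = (-1043 + I*√2)*(1/287) = -149/41 + I*√2/287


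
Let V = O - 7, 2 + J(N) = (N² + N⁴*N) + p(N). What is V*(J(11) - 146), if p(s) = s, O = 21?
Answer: 2254490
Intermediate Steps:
J(N) = -2 + N + N² + N⁵ (J(N) = -2 + ((N² + N⁴*N) + N) = -2 + ((N² + N⁵) + N) = -2 + (N + N² + N⁵) = -2 + N + N² + N⁵)
V = 14 (V = 21 - 7 = 14)
V*(J(11) - 146) = 14*((-2 + 11 + 11² + 11⁵) - 146) = 14*((-2 + 11 + 121 + 161051) - 146) = 14*(161181 - 146) = 14*161035 = 2254490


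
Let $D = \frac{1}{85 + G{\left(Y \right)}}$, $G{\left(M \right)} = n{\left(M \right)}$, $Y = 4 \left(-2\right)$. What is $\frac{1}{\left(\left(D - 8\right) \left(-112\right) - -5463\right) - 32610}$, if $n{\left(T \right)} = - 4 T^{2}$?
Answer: $- \frac{171}{4488809} \approx -3.8095 \cdot 10^{-5}$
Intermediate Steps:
$Y = -8$
$G{\left(M \right)} = - 4 M^{2}$
$D = - \frac{1}{171}$ ($D = \frac{1}{85 - 4 \left(-8\right)^{2}} = \frac{1}{85 - 256} = \frac{1}{-171} = - \frac{1}{171} \approx -0.005848$)
$\frac{1}{\left(\left(D - 8\right) \left(-112\right) - -5463\right) - 32610} = \frac{1}{\left(\left(- \frac{1}{171} - 8\right) \left(-112\right) - -5463\right) - 32610} = \frac{1}{\left(\left(- \frac{1369}{171}\right) \left(-112\right) + 5463\right) - 32610} = \frac{1}{\left(\frac{153328}{171} + 5463\right) - 32610} = \frac{1}{\frac{1087501}{171} - 32610} = \frac{1}{- \frac{4488809}{171}} = - \frac{171}{4488809}$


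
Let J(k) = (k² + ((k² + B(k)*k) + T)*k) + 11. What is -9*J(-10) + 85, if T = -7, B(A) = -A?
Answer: -1544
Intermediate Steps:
J(k) = 11 + k² - 7*k (J(k) = (k² + ((k² + (-k)*k) - 7)*k) + 11 = (k² + ((k² - k²) - 7)*k) + 11 = (k² + (0 - 7)*k) + 11 = (k² - 7*k) + 11 = 11 + k² - 7*k)
-9*J(-10) + 85 = -9*(11 + (-10)² - 7*(-10)) + 85 = -9*(11 + 100 + 70) + 85 = -9*181 + 85 = -1629 + 85 = -1544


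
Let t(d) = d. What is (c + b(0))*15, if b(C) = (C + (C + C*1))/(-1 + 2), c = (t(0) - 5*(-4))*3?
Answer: 900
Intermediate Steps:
c = 60 (c = (0 - 5*(-4))*3 = (0 + 20)*3 = 20*3 = 60)
b(C) = 3*C (b(C) = (C + (C + C))/1 = (C + 2*C)*1 = (3*C)*1 = 3*C)
(c + b(0))*15 = (60 + 3*0)*15 = (60 + 0)*15 = 60*15 = 900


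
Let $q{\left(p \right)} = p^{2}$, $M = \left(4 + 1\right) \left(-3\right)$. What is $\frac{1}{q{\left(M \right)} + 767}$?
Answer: $\frac{1}{992} \approx 0.0010081$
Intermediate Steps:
$M = -15$ ($M = 5 \left(-3\right) = -15$)
$\frac{1}{q{\left(M \right)} + 767} = \frac{1}{\left(-15\right)^{2} + 767} = \frac{1}{225 + 767} = \frac{1}{992}$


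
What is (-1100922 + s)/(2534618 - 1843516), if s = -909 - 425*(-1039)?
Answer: -330128/345551 ≈ -0.95537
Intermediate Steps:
s = 440666 (s = -909 + 441575 = 440666)
(-1100922 + s)/(2534618 - 1843516) = (-1100922 + 440666)/(2534618 - 1843516) = -660256/691102 = -660256*1/691102 = -330128/345551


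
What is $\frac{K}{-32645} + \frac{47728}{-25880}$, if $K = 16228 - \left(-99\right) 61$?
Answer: $- \frac{53358763}{21121315} \approx -2.5263$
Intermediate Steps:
$K = 22267$ ($K = 16228 - -6039 = 16228 + 6039 = 22267$)
$\frac{K}{-32645} + \frac{47728}{-25880} = \frac{22267}{-32645} + \frac{47728}{-25880} = 22267 \left(- \frac{1}{32645}\right) + 47728 \left(- \frac{1}{25880}\right) = - \frac{22267}{32645} - \frac{5966}{3235} = - \frac{53358763}{21121315}$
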